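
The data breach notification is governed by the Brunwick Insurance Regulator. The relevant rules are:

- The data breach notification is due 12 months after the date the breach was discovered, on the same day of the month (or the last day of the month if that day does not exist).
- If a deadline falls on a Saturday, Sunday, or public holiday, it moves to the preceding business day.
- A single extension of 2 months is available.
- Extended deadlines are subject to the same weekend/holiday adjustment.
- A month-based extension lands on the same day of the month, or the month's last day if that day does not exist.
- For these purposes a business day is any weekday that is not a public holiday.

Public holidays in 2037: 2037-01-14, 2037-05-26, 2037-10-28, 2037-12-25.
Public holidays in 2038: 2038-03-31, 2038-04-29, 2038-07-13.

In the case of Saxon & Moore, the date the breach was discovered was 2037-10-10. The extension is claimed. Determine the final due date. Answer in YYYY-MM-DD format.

2038-12-08

12 months after 2037-10-10, on the same day of the month, is 2038-10-10.
2038-10-10 falls on a Sunday. Rolling to the preceding business day gives 2038-10-08, a Friday.
Applying the 2 months extension: 2 months after 2038-10-08 is 2038-12-08.
2038-12-08 is a Wednesday and not a listed holiday, so it stands.
Final deadline: 2038-12-08.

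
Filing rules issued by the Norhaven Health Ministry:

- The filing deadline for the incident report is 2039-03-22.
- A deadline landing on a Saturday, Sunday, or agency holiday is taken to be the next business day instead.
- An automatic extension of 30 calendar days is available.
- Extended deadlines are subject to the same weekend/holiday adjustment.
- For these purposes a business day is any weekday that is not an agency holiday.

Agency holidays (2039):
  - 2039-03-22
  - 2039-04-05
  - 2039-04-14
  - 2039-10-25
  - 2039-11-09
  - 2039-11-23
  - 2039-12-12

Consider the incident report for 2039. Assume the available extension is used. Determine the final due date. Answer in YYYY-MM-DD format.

2039-04-22

The statutory due date is 2039-03-22.
2039-03-22 is a listed holiday; the next business day is 2039-03-23 (Wednesday).
The 30-calendar-day extension moves the deadline from 2039-03-23 to 2039-04-22.
2039-04-22 is a Friday and not a listed holiday, so it stands.
Deadline: 2039-04-22.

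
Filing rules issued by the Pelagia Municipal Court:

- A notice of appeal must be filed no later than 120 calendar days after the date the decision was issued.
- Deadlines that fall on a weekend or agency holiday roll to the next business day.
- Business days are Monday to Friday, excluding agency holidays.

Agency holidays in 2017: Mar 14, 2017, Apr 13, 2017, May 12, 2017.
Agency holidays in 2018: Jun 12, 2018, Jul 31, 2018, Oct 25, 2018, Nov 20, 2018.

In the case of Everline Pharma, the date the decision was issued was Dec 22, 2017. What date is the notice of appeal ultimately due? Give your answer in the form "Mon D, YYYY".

120 calendar days after Dec 22, 2017 is Apr 21, 2018.
Because Apr 21, 2018 is a Saturday, the deadline becomes Apr 23, 2018 (Monday).
The final due date is Apr 23, 2018.

Apr 23, 2018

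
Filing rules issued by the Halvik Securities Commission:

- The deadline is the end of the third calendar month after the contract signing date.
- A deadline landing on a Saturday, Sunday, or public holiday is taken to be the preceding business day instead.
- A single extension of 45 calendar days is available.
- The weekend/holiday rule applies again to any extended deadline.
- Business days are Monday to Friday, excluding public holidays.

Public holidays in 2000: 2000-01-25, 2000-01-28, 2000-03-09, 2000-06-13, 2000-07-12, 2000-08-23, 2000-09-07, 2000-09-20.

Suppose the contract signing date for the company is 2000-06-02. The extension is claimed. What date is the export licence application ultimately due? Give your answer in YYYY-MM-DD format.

2000-11-13

3 months after 2000-06-02 is September 2000; that month ends on 2000-09-30.
2000-09-30 falls on a Saturday. Rolling to the preceding business day gives 2000-09-29, a Friday.
The 45-calendar-day extension moves the deadline from 2000-09-29 to 2000-11-13.
Since 2000-11-13 is a Monday and not a holiday, the date is unchanged.
The final due date is 2000-11-13.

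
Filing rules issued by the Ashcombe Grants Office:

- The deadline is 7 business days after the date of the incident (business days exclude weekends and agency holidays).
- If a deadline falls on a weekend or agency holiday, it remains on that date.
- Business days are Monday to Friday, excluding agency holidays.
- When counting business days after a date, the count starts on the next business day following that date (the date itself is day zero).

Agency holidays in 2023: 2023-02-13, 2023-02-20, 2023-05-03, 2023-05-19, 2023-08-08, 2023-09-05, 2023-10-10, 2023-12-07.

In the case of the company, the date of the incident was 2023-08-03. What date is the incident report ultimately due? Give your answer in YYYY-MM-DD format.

Counting 7 business days after 2023-08-03 (skipping weekends and listed holidays) reaches 2023-08-15.
2023-08-15 is a Tuesday; no weekend or holiday adjustment applies.
So the filing is due 2023-08-15.

2023-08-15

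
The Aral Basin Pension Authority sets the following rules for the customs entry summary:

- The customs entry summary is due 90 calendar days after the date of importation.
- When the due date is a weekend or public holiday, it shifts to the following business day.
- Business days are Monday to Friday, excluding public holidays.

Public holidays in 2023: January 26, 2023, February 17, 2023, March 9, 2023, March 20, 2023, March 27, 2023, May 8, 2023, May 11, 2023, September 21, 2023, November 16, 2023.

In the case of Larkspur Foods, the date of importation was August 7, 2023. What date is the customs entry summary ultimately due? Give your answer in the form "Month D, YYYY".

November 6, 2023

Trigger date August 7, 2023 + 90 calendar days = November 5, 2023.
November 5, 2023 is a Sunday, so it moves to the next business day, November 6, 2023 (Monday).
The final due date is November 6, 2023.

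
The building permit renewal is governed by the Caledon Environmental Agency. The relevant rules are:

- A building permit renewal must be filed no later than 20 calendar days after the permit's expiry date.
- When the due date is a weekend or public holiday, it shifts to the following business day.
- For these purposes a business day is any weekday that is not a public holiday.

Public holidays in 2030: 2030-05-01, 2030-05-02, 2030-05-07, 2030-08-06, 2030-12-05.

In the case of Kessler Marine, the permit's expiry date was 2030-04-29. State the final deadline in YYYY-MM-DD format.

2030-05-20

Adding 20 calendar days to 2030-04-29 gives 2030-05-19.
Because 2030-05-19 is a Sunday, the deadline becomes 2030-05-20 (Monday).
Deadline: 2030-05-20.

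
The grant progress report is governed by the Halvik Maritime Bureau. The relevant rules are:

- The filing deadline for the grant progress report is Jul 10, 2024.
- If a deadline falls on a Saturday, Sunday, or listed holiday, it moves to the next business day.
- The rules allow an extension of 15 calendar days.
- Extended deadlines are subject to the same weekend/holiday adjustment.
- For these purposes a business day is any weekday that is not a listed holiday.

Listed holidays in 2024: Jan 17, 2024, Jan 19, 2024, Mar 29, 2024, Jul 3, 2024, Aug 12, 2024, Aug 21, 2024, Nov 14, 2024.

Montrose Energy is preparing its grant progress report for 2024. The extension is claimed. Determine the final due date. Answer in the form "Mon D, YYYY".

Start from the fixed due date, Jul 10, 2024.
Since Jul 10, 2024 is a Wednesday and not a holiday, the date is unchanged.
Applying the 15-calendar-day extension: Jul 10, 2024 + 15 days = Jul 25, 2024.
Jul 25, 2024 (Thursday) is already a business day.
Deadline: Jul 25, 2024.

Jul 25, 2024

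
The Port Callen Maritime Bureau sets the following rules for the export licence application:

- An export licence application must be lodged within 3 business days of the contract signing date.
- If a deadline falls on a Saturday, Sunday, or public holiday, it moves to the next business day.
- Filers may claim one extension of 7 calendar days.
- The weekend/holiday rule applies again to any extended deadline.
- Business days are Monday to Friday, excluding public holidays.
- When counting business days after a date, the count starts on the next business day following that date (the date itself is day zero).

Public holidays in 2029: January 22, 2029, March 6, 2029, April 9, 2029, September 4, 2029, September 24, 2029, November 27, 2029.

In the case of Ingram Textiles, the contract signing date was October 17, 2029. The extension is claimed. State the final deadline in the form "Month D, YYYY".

October 29, 2029

Starting the day after October 17, 2029 and counting 3 business days lands on October 22, 2029.
October 22, 2029 is a Monday and not a listed holiday, so it stands.
Applying the 7-calendar-day extension: October 22, 2029 + 7 days = October 29, 2029.
Since October 29, 2029 is a Monday and not a holiday, the date is unchanged.
Final deadline: October 29, 2029.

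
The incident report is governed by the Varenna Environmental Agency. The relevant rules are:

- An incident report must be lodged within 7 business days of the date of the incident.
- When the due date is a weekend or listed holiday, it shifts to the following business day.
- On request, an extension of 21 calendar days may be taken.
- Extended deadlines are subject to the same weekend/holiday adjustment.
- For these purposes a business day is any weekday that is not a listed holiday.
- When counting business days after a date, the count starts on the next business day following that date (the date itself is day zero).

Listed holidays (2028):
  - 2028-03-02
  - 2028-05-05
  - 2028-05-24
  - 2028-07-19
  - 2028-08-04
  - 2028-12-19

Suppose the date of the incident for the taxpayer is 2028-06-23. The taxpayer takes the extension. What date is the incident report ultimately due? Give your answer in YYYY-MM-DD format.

2028-07-25

Counting 7 business days after 2028-06-23 (skipping weekends and listed holidays) reaches 2028-07-04.
2028-07-04 falls on a Tuesday, which is a business day, so no adjustment is needed.
Applying the 21-calendar-day extension: 2028-07-04 + 21 days = 2028-07-25.
Since 2028-07-25 is a Tuesday and not a holiday, the date is unchanged.
Final deadline: 2028-07-25.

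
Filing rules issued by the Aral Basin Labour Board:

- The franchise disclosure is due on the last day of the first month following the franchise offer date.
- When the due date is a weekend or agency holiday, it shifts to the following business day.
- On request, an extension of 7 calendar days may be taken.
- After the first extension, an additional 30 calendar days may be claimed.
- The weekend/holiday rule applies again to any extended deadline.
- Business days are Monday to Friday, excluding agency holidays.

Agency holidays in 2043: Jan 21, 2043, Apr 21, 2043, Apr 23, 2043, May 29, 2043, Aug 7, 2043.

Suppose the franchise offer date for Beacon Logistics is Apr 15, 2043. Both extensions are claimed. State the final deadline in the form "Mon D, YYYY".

The first month after Apr 15, 2043 is May 2043, whose last day is May 31, 2043.
Because May 31, 2043 is a Sunday, the deadline becomes Jun 1, 2043 (Monday).
The 7-calendar-day extension moves the deadline from Jun 1, 2043 to Jun 8, 2043.
Jun 8, 2043 (Monday) is already a business day.
The 30-calendar-day extension moves the deadline from Jun 8, 2043 to Jul 8, 2043.
Since Jul 8, 2043 is a Wednesday and not a holiday, the date is unchanged.
Deadline: Jul 8, 2043.

Jul 8, 2043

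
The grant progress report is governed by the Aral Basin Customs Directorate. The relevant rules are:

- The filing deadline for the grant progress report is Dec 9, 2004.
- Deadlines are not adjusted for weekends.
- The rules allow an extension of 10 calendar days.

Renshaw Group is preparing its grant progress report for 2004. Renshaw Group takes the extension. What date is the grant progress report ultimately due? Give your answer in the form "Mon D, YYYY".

The stated deadline is Dec 9, 2004.
Dec 9, 2004 is a Thursday; no weekend or holiday adjustment applies.
The 10-calendar-day extension moves the deadline from Dec 9, 2004 to Dec 19, 2004.
Dec 19, 2004 falls on a Sunday. The rules make no weekend/holiday allowance, so it remains Dec 19, 2004.
So the filing is due Dec 19, 2004.

Dec 19, 2004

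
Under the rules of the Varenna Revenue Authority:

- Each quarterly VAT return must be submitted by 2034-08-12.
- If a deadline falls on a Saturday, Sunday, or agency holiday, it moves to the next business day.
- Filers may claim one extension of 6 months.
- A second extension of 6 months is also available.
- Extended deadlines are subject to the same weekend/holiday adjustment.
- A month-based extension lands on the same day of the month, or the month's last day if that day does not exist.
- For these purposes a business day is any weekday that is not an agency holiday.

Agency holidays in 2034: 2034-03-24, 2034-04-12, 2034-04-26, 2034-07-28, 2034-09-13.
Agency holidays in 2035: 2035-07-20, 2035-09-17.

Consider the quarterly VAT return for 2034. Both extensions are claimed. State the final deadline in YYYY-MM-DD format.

2035-08-14

The statutory due date is 2034-08-12.
2034-08-12 falls on a Saturday. Rolling to the next business day gives 2034-08-14, a Monday.
Applying the 6 months extension: 6 months after 2034-08-14 is 2035-02-14.
2035-02-14 (Wednesday) is already a business day.
Add 6 months to 2035-02-14: 2035-08-14.
2035-08-14 (Tuesday) is already a business day.
The final due date is 2035-08-14.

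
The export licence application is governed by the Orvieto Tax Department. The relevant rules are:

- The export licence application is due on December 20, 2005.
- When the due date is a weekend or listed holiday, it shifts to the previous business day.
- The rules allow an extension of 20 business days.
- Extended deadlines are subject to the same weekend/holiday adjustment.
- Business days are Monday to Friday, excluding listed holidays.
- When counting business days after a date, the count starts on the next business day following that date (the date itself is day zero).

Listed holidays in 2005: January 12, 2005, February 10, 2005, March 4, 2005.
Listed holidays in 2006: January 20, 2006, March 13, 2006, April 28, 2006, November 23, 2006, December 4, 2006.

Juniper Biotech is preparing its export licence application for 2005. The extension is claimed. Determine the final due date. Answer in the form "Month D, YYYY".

The statutory due date is December 20, 2005.
December 20, 2005 (Tuesday) is already a business day.
Counting 20 further business days from December 20, 2005 reaches January 17, 2006.
January 17, 2006 falls on a Tuesday, which is a business day, so no adjustment is needed.
So the filing is due January 17, 2006.

January 17, 2006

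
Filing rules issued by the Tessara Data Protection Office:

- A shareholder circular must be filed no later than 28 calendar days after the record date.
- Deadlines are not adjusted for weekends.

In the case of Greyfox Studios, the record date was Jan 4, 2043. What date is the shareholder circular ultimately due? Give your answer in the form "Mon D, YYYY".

Feb 1, 2043

28 calendar days after Jan 4, 2043 is Feb 1, 2043.
Feb 1, 2043 is a Sunday; no weekend or holiday adjustment applies.
Final deadline: Feb 1, 2043.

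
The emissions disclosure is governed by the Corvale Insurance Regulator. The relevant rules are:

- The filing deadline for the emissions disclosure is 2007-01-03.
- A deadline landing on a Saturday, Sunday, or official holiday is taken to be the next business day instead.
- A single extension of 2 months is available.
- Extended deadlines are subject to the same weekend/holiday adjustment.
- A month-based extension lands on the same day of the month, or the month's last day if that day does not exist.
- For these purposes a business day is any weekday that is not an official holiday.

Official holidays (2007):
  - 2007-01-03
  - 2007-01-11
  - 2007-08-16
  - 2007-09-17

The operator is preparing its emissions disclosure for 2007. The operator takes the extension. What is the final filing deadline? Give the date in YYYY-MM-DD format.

The stated deadline is 2007-01-03.
Because 2007-01-03 is a listed holiday, the deadline becomes 2007-01-04 (Thursday).
Add 2 months to 2007-01-04: 2007-03-04.
2007-03-04 is a Sunday; the next business day is 2007-03-05 (Monday).
The final due date is 2007-03-05.

2007-03-05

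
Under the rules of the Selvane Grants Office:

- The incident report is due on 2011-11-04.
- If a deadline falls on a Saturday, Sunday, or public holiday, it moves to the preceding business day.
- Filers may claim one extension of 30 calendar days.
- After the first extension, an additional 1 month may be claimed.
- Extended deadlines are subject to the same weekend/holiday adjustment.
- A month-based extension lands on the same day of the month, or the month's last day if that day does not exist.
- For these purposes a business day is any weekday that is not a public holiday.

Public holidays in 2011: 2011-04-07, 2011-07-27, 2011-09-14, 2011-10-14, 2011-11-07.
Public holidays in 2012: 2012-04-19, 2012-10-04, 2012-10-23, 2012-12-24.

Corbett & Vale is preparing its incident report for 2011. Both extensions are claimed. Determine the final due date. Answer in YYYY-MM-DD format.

The statutory due date is 2011-11-04.
2011-11-04 falls on a Friday, which is a business day, so no adjustment is needed.
Add the 30 calendar-day extension to 2011-11-04: 2011-12-04.
2011-12-04 is a Sunday; the preceding business day is 2011-12-02 (Friday).
The 1 month extension carries 2011-12-02 to 2012-01-02.
Since 2012-01-02 is a Monday and not a holiday, the date is unchanged.
Deadline: 2012-01-02.

2012-01-02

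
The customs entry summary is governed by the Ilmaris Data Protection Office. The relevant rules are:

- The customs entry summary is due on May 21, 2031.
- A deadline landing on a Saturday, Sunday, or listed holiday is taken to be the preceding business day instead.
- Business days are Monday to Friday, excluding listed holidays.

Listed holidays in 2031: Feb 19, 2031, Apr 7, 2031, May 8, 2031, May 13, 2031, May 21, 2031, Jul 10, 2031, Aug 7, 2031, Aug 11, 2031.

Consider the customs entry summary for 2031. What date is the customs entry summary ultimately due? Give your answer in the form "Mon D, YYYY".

The statutory due date is May 21, 2031.
Because May 21, 2031 is a listed holiday, the deadline becomes May 20, 2031 (Tuesday).
The final due date is May 20, 2031.

May 20, 2031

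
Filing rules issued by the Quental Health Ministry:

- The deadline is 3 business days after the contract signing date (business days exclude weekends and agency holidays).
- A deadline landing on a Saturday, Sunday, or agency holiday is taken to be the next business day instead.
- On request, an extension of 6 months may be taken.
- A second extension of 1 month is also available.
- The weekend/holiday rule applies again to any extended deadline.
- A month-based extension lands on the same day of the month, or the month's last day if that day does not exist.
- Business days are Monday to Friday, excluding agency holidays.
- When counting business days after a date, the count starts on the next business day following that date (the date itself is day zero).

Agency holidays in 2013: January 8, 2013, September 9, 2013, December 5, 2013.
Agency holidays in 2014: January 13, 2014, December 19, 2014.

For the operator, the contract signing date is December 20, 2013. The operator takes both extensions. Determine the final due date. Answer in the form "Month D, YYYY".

3 business days after December 20, 2013, excluding weekends and holidays, is December 25, 2013.
Since December 25, 2013 is a Wednesday and not a holiday, the date is unchanged.
Applying the 6 months extension: 6 months after December 25, 2013 is June 25, 2014.
Since June 25, 2014 is a Wednesday and not a holiday, the date is unchanged.
The 1 month extension carries June 25, 2014 to July 25, 2014.
July 25, 2014 falls on a Friday, which is a business day, so no adjustment is needed.
Deadline: July 25, 2014.

July 25, 2014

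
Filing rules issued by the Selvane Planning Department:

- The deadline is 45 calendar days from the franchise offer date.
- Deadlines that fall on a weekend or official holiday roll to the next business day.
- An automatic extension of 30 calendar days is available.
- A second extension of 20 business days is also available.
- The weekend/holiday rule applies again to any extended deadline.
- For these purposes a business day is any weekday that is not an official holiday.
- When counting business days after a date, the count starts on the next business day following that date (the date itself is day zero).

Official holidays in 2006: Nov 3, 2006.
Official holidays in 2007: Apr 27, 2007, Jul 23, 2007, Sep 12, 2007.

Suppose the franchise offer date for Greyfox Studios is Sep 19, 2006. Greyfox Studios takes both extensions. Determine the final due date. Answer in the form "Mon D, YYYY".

45 calendar days after Sep 19, 2006 is Nov 3, 2006.
Nov 3, 2006 is a listed holiday, so it moves to the next business day, Nov 6, 2006 (Monday).
Applying the 30-calendar-day extension: Nov 6, 2006 + 30 days = Dec 6, 2006.
Since Dec 6, 2006 is a Wednesday and not a holiday, the date is unchanged.
The 20-business-day extension runs from Dec 6, 2006 to Jan 3, 2007.
Jan 3, 2007 (Wednesday) is already a business day.
Final deadline: Jan 3, 2007.

Jan 3, 2007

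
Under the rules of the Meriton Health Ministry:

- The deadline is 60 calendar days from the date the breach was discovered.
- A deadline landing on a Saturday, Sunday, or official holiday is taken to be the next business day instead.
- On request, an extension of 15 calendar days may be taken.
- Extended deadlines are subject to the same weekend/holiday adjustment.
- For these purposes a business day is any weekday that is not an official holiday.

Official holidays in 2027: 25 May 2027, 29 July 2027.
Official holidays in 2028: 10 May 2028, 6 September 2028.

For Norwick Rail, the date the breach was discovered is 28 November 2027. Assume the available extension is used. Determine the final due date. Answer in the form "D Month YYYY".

11 February 2028

Trigger date 28 November 2027 + 60 calendar days = 27 January 2028.
27 January 2028 is a Thursday and not a listed holiday, so it stands.
The 15-calendar-day extension moves the deadline from 27 January 2028 to 11 February 2028.
11 February 2028 (Friday) is already a business day.
So the filing is due 11 February 2028.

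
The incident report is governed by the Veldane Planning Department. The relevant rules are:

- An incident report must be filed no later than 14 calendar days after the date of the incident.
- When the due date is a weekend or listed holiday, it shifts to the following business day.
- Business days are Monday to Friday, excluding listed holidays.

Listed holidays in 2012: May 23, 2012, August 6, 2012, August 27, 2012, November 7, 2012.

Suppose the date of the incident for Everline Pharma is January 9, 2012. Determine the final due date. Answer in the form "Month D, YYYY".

Trigger date January 9, 2012 + 14 calendar days = January 23, 2012.
January 23, 2012 is a Monday and not a listed holiday, so it stands.
Deadline: January 23, 2012.

January 23, 2012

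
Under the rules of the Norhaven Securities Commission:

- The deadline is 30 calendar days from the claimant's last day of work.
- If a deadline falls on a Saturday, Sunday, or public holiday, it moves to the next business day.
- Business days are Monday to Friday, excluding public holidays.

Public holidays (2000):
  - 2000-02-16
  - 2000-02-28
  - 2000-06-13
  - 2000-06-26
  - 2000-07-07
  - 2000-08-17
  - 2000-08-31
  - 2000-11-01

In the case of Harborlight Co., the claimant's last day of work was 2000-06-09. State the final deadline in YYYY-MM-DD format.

2000-07-10

Trigger date 2000-06-09 + 30 calendar days = 2000-07-09.
2000-07-09 is a Sunday; the next business day is 2000-07-10 (Monday).
The final due date is 2000-07-10.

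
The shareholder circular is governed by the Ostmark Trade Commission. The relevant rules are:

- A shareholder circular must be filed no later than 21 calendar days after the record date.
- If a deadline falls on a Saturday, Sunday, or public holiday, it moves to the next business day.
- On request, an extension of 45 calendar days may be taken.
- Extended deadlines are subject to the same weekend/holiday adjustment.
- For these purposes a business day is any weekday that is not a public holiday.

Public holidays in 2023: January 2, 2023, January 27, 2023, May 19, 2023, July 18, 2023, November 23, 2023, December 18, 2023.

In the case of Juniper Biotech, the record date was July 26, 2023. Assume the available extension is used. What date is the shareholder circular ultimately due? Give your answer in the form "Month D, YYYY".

October 2, 2023

Adding 21 calendar days to July 26, 2023 gives August 16, 2023.
August 16, 2023 (Wednesday) is already a business day.
Add the 45 calendar-day extension to August 16, 2023: September 30, 2023.
September 30, 2023 is a Saturday, so it moves to the next business day, October 2, 2023 (Monday).
So the filing is due October 2, 2023.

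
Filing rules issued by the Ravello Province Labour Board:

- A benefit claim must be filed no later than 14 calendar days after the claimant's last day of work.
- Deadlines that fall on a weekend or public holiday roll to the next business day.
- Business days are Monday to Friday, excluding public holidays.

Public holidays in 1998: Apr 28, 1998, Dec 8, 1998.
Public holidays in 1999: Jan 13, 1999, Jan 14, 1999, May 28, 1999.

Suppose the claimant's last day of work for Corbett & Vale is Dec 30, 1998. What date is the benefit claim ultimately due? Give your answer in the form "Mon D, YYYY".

14 calendar days after Dec 30, 1998 is Jan 13, 1999.
Jan 13, 1999 is a listed holiday; the next business day is Jan 15, 1999 (Friday).
Final deadline: Jan 15, 1999.

Jan 15, 1999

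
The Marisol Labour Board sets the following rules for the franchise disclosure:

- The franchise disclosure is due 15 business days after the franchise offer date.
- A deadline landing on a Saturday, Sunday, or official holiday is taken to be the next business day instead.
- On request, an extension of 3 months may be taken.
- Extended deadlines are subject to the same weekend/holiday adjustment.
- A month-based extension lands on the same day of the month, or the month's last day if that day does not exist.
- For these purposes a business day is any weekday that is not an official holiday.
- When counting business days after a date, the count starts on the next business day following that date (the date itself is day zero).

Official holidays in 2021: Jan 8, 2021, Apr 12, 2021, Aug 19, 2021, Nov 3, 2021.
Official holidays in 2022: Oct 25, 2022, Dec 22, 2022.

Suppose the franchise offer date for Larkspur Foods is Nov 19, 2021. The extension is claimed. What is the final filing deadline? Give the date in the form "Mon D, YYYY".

Counting 15 business days after Nov 19, 2021 (skipping weekends and listed holidays) reaches Dec 10, 2021.
Since Dec 10, 2021 is a Friday and not a holiday, the date is unchanged.
The 3 months extension carries Dec 10, 2021 to Mar 10, 2022.
Mar 10, 2022 (Thursday) is already a business day.
Final deadline: Mar 10, 2022.

Mar 10, 2022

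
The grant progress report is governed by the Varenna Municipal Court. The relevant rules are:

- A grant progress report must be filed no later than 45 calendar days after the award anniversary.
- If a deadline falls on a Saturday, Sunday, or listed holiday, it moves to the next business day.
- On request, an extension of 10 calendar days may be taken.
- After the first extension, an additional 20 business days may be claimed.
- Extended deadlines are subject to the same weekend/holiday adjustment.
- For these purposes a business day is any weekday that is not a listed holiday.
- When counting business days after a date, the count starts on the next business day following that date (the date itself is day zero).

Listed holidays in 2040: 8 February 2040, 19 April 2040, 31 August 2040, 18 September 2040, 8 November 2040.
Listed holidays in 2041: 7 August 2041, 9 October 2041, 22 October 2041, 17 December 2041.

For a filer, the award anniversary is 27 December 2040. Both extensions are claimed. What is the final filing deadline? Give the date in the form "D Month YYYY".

From 27 December 2040, 45 calendar days later is 10 February 2041.
10 February 2041 is a Sunday, so it moves to the next business day, 11 February 2041 (Monday).
The 10-calendar-day extension moves the deadline from 11 February 2041 to 21 February 2041.
Since 21 February 2041 is a Thursday and not a holiday, the date is unchanged.
Applying the 20-business-day extension: 20 business days after 21 February 2041 is 21 March 2041.
21 March 2041 is a Thursday and not a listed holiday, so it stands.
So the filing is due 21 March 2041.

21 March 2041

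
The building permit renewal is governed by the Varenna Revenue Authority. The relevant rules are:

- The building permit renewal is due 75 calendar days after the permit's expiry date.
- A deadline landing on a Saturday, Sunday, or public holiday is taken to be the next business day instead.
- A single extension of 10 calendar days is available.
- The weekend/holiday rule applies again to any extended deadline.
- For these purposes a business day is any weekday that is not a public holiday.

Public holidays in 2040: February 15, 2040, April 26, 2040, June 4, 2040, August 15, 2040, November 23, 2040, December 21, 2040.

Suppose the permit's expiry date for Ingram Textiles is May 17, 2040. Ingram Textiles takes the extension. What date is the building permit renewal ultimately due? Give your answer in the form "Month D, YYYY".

August 10, 2040

Trigger date May 17, 2040 + 75 calendar days = July 31, 2040.
Since July 31, 2040 is a Tuesday and not a holiday, the date is unchanged.
Add the 10 calendar-day extension to July 31, 2040: August 10, 2040.
August 10, 2040 is a Friday and not a listed holiday, so it stands.
Final deadline: August 10, 2040.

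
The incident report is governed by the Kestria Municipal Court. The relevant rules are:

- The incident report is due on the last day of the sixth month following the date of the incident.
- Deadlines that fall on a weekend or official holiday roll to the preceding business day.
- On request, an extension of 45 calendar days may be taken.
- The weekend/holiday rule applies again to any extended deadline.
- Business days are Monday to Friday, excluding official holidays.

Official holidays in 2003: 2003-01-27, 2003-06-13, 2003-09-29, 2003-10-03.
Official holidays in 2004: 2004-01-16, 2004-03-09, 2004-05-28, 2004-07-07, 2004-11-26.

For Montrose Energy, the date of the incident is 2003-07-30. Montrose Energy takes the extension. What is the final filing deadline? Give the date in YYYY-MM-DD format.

2004-03-15

6 months after 2003-07-30 falls in January 2004; the last day of that month is 2004-01-31.
Because 2004-01-31 is a Saturday, the deadline becomes 2004-01-30 (Friday).
The 45-calendar-day extension moves the deadline from 2004-01-30 to 2004-03-15.
2004-03-15 falls on a Monday, which is a business day, so no adjustment is needed.
Deadline: 2004-03-15.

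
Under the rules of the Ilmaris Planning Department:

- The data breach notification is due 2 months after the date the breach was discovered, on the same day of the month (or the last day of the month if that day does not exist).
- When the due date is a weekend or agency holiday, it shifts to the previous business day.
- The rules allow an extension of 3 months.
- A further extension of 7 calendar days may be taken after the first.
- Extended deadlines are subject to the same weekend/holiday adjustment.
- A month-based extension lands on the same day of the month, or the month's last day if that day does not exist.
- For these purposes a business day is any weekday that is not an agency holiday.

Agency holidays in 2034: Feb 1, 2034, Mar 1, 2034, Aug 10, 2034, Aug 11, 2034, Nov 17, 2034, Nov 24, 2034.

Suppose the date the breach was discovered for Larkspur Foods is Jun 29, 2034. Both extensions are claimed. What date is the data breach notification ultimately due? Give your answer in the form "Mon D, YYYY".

2 months from Jun 29, 2034 is Aug 29, 2034.
Since Aug 29, 2034 is a Tuesday and not a holiday, the date is unchanged.
Applying the 3 months extension: 3 months after Aug 29, 2034 is Nov 29, 2034.
Nov 29, 2034 (Wednesday) is already a business day.
Applying the 7-calendar-day extension: Nov 29, 2034 + 7 days = Dec 6, 2034.
Dec 6, 2034 (Wednesday) is already a business day.
So the filing is due Dec 6, 2034.

Dec 6, 2034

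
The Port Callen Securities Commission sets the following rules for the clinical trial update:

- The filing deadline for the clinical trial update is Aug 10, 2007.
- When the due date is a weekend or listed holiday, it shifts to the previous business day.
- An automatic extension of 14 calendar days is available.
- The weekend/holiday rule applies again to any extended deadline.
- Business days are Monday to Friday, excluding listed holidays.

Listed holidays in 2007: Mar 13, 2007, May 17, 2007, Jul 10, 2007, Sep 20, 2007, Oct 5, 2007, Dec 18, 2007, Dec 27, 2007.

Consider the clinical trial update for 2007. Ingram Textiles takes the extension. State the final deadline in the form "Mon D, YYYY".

The stated deadline is Aug 10, 2007.
Aug 10, 2007 is a Friday and not a listed holiday, so it stands.
With the 14-day extension, Aug 10, 2007 becomes Aug 24, 2007.
Aug 24, 2007 is a Friday and not a listed holiday, so it stands.
Deadline: Aug 24, 2007.

Aug 24, 2007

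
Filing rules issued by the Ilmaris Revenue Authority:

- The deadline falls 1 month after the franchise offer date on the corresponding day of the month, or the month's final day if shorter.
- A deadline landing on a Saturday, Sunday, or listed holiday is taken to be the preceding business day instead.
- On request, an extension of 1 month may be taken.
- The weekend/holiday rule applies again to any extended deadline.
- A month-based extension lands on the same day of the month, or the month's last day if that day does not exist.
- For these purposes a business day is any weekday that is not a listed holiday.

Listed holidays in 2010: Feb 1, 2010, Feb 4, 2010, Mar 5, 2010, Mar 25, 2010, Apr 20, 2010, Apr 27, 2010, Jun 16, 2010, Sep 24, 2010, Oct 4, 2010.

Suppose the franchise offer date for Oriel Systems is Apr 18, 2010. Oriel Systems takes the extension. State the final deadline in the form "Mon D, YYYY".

Jun 18, 2010

1 month after Apr 18, 2010, on the same day of the month, is May 18, 2010.
May 18, 2010 falls on a Tuesday, which is a business day, so no adjustment is needed.
Add 1 month to May 18, 2010: Jun 18, 2010.
Jun 18, 2010 (Friday) is already a business day.
Deadline: Jun 18, 2010.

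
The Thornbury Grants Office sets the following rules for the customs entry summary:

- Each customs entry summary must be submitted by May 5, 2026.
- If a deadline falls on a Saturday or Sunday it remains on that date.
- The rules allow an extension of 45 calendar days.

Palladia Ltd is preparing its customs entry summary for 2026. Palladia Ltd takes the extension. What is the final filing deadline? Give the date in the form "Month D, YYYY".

June 19, 2026

The statutory due date is May 5, 2026.
No adjustment is made for weekends or holidays, so May 5, 2026 stands.
Add the 45 calendar-day extension to May 5, 2026: June 19, 2026.
June 19, 2026 is a Friday; no weekend or holiday adjustment applies.
Final deadline: June 19, 2026.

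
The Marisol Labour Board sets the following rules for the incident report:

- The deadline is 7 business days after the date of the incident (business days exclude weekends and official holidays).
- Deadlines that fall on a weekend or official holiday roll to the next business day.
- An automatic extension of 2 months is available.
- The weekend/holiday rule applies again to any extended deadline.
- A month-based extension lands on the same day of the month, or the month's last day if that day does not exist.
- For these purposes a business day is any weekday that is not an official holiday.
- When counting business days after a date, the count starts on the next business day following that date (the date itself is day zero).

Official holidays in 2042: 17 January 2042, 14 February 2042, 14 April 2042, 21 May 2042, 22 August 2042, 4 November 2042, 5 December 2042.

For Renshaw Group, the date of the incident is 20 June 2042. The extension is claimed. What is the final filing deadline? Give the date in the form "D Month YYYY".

1 September 2042

7 business days after 20 June 2042, excluding weekends and holidays, is 1 July 2042.
1 July 2042 (Tuesday) is already a business day.
The 2 months extension carries 1 July 2042 to 1 September 2042.
1 September 2042 falls on a Monday, which is a business day, so no adjustment is needed.
So the filing is due 1 September 2042.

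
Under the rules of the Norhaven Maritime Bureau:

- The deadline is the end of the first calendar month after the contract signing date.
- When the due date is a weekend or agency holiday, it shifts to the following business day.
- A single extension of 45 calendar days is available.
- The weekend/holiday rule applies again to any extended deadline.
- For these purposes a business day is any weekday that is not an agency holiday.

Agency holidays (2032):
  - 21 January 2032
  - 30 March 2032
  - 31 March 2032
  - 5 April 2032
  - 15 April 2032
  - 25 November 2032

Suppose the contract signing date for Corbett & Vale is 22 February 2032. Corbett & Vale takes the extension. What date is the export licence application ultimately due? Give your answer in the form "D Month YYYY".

1 month after 22 February 2032 falls in March 2032; the last day of that month is 31 March 2032.
31 March 2032 is a listed holiday; the next business day is 1 April 2032 (Thursday).
Add the 45 calendar-day extension to 1 April 2032: 16 May 2032.
16 May 2032 falls on a Sunday. Rolling to the next business day gives 17 May 2032, a Monday.
So the filing is due 17 May 2032.

17 May 2032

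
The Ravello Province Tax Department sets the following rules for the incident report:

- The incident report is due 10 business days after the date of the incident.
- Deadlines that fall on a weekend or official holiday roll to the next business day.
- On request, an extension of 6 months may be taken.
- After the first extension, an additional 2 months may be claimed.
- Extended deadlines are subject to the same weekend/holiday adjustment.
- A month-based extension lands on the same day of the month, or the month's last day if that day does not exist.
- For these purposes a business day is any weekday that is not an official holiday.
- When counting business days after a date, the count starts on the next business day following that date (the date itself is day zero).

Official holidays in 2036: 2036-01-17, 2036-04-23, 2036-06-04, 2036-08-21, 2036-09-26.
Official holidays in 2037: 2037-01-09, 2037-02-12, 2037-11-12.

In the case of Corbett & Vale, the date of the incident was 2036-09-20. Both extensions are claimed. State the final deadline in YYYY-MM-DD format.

2037-06-08

10 business days after 2036-09-20, excluding weekends and holidays, is 2036-10-06.
2036-10-06 is a Monday and not a listed holiday, so it stands.
The 6 months extension carries 2036-10-06 to 2037-04-06.
2037-04-06 falls on a Monday, which is a business day, so no adjustment is needed.
Applying the 2 months extension: 2 months after 2037-04-06 is 2037-06-06.
2037-06-06 is a Saturday; the next business day is 2037-06-08 (Monday).
So the filing is due 2037-06-08.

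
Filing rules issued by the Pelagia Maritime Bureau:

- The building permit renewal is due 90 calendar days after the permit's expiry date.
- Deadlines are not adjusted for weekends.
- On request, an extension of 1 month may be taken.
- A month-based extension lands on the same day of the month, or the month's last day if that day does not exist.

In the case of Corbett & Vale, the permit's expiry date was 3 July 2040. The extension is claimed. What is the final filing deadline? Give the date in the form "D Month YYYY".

1 November 2040

Trigger date 3 July 2040 + 90 calendar days = 1 October 2040.
No adjustment is made for weekends or holidays, so 1 October 2040 stands.
The 1 month extension carries 1 October 2040 to 1 November 2040.
1 November 2040 falls on a Thursday. The rules make no weekend/holiday allowance, so it remains 1 November 2040.
So the filing is due 1 November 2040.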